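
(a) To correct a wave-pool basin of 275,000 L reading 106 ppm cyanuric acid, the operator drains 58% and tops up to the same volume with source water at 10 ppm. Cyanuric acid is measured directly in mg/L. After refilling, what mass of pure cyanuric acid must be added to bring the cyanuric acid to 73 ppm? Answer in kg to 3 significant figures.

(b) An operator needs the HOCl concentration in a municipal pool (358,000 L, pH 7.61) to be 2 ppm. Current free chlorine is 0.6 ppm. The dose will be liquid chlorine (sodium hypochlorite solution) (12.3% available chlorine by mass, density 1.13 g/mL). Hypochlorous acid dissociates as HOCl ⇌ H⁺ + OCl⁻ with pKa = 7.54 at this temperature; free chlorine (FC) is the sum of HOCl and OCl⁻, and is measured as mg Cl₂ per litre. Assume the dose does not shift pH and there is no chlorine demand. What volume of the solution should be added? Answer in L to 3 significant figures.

(a) After draining 58% and refilling: 106 × 0.42 + 10 × 0.58 = 50.32 ppm.
(a) Deficit to target: 73 − 50.32 = 22.68 mg/L.
(a) Mass: 22.68 mg/L × 275,000 L = 6237 g cyanuric acid.

(b) [OCl⁻]/[HOCl] = 10^(pH − pKa) = 10^(7.61 − 7.54) = 1.175; fraction as HOCl = 1/(1 + 1.175) = 0.4598.
(b) Free chlorine required for 2 ppm HOCl: 2 / 0.4598 = 4.35 ppm.
(b) FC to add: 4.35 − 0.6 = 3.75 mg/L as Cl₂.
(b) Cl₂ equivalent: 3.75 mg/L × 358,000 L = 1342 g.
(b) Product at 12.3% available Cl: 1342 / 0.123 = 10,910 g.
(b) Volume: 10,910 g ÷ 1.13 g/mL = 9658 mL.

(a) 6.24 kg; (b) 9.66 L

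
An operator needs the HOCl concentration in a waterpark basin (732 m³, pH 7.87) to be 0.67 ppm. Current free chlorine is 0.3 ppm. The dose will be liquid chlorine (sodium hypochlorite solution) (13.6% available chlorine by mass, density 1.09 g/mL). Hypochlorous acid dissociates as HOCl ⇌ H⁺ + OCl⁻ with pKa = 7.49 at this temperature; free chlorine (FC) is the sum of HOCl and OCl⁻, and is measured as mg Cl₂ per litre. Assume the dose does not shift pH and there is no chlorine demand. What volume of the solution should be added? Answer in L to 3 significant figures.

Volume: 732 m³ = 732,000 L.
[OCl⁻]/[HOCl] = 10^(pH − pKa) = 10^(7.87 − 7.49) = 2.399; fraction as HOCl = 1/(1 + 2.399) = 0.2942.
Free chlorine required for 0.67 ppm HOCl: 0.67 / 0.2942 = 2.277 ppm.
FC to add: 2.277 − 0.3 = 1.977 mg/L as Cl₂.
Cl₂ equivalent: 1.977 mg/L × 732,000 L = 1447 g.
Product at 13.6% available Cl: 1447 / 0.136 = 10,640 g.
Volume: 10,640 g ÷ 1.09 g/mL = 9763 mL.

9.76 L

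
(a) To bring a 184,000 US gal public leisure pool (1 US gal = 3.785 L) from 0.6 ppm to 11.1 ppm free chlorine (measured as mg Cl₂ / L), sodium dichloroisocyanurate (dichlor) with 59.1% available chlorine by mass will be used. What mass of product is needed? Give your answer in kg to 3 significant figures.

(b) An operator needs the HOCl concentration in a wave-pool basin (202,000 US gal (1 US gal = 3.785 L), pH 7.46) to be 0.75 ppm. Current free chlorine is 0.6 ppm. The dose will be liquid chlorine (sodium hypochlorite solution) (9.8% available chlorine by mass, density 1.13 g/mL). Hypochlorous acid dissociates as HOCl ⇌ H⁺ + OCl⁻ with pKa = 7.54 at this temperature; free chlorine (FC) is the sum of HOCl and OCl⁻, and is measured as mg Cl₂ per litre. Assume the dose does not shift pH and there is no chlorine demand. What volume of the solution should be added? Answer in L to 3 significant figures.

(a) 12.4 kg; (b) 5.34 L

(a) Volume: 184,000 US gal × 3.785 L/gal = 696,440 L.
(a) Chlorine deficit: 11.1 − 0.6 = 10.5 ppm = 10.5 mg/L as Cl₂.
(a) Cl₂ equivalent needed: 10.5 mg/L × 696,440 L = 7,313,000 mg = 7313 g.
(a) Product at 59.1% available chlorine: 7313 / 0.591 = 12,370 g.

(b) Volume: 202,000 US gal × 3.785 L/gal = 764,570 L.
(b) [OCl⁻]/[HOCl] = 10^(pH − pKa) = 10^(7.46 − 7.54) = 0.8318; fraction as HOCl = 1/(1 + 0.8318) = 0.5459.
(b) Free chlorine required for 0.75 ppm HOCl: 0.75 / 0.5459 = 1.374 ppm.
(b) FC to add: 1.374 − 0.6 = 0.7738 mg/L as Cl₂.
(b) Cl₂ equivalent: 0.7738 mg/L × 764,570 L = 591.6 g.
(b) Product at 9.8% available Cl: 591.6 / 0.098 = 6037 g.
(b) Volume: 6037 g ÷ 1.13 g/mL = 5343 mL.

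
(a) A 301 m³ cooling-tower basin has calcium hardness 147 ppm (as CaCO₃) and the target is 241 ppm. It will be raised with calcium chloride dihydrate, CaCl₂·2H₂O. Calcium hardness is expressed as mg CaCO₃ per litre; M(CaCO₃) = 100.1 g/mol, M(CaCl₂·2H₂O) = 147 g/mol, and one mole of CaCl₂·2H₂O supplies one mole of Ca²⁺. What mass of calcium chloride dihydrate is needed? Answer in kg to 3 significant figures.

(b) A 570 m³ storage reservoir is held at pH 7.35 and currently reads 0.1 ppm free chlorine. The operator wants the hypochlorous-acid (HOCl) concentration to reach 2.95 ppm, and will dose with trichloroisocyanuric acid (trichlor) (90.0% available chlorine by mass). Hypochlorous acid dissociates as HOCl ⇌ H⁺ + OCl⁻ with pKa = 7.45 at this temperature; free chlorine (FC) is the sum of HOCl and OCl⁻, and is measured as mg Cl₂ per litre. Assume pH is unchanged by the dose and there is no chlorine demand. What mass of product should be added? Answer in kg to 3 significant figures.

(a) 41.6 kg; (b) 3.29 kg

(a) Volume: 301 m³ = 301,000 L.
(a) Hardness to add: (241 − 147) = 94 mg/L as CaCO₃ × 301,000 L = 28,290 g as CaCO₃.
(a) Moles of Ca²⁺ (1 mol Ca²⁺ ≡ 1 mol CaCO₃): 28,290 / 100.1 g/mol = 282.7 mol.
(a) Mass of CaCl₂·2H₂O: 282.7 × 147 = 41,550 g.

(b) Volume: 570 m³ = 570,000 L.
(b) [OCl⁻]/[HOCl] = 10^(pH − pKa) = 10^(7.35 − 7.45) = 0.7943; fraction as HOCl = 1/(1 + 0.7943) = 0.5573.
(b) Free chlorine required for 2.95 ppm HOCl: 2.95 / 0.5573 = 5.293 ppm.
(b) FC to add: 5.293 − 0.1 = 5.193 mg/L as Cl₂.
(b) Cl₂ equivalent: 5.193 mg/L × 570,000 L = 2960 g.
(b) Product at 90.0% available Cl: 2960 / 0.9 = 3289 g.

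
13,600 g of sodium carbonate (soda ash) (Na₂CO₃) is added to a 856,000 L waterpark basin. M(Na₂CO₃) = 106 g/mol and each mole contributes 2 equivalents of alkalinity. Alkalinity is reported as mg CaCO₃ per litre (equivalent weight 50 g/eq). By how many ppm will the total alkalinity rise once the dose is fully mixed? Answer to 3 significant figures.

15.0 ppm

Moles of Na₂CO₃: 13,600 g ÷ 106 g/mol = 128.3 mol → 256.6 eq of alkalinity.
As CaCO₃: 256.6 eq × 50 g/eq = 12,830 g.
Rise: 12,830 g / 856,000 L × 1000 = 14.99 mg/L.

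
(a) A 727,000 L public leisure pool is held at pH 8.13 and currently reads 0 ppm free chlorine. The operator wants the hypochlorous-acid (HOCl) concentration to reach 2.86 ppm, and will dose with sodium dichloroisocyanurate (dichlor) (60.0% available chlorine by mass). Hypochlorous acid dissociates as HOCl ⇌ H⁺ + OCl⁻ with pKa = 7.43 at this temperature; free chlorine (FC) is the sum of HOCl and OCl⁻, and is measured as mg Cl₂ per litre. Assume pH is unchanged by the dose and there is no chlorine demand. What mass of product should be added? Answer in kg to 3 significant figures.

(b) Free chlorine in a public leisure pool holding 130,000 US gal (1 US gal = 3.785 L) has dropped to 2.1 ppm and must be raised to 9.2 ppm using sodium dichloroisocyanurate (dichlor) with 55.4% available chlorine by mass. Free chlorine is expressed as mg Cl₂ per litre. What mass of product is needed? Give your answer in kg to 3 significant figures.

(a) [OCl⁻]/[HOCl] = 10^(pH − pKa) = 10^(8.13 − 7.43) = 5.012; fraction as HOCl = 1/(1 + 5.012) = 0.1663.
(a) Free chlorine required for 2.86 ppm HOCl: 2.86 / 0.1663 = 17.19 ppm.
(a) FC to add: 17.19 − 0 = 17.19 mg/L as Cl₂.
(a) Cl₂ equivalent: 17.19 mg/L × 727,000 L = 12,500 g.
(a) Product at 60.0% available Cl: 12,500 / 0.6 = 20,830 g.

(b) Volume: 130,000 US gal × 3.785 L/gal = 492,050 L.
(b) Chlorine deficit: 9.2 − 2.1 = 7.1 ppm = 7.1 mg/L as Cl₂.
(b) Cl₂ equivalent needed: 7.1 mg/L × 492,050 L = 3,494,000 mg = 3494 g.
(b) Product at 55.4% available chlorine: 3494 / 0.554 = 6306 g.

(a) 20.8 kg; (b) 6.31 kg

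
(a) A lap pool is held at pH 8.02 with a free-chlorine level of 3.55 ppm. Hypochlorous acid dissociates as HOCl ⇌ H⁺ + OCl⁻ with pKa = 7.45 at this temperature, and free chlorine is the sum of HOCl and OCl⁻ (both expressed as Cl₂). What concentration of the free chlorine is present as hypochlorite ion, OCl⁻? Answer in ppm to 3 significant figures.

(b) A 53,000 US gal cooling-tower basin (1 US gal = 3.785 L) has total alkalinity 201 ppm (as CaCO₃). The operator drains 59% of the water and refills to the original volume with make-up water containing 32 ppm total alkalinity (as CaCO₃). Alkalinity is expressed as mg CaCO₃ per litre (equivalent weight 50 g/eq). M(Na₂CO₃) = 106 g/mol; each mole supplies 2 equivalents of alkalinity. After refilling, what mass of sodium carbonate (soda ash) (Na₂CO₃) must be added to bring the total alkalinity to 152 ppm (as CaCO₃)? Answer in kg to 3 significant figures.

(a) 2.80 ppm; (b) 10.8 kg

(a) [OCl⁻]/[HOCl] = 10^(pH − pKa) = 10^(8.02 − 7.45) = 10^0.57 = 3.715.
(a) Fraction as HOCl = 1 / (1 + 3.715) = 0.2121.
(a) OCl⁻ = (1 − 0.2121) × 3.55 ppm = 2.797 ppm.

(b) Volume: 53,000 US gal × 3.785 L/gal = 200,605 L.
(b) After draining 59% and refilling: 201 × 0.41 + 32 × 0.59 = 101.29 ppm.
(b) Deficit to target: 152 − 101.29 = 50.71 mg/L.
(b) As CaCO₃: 50.71 mg/L × 200,605 L = 10,170 g; ÷ 50 g/eq ÷ 2 = 101.7 mol Na₂CO₃.
(b) Mass: 101.7 × 106 = 10,780 g.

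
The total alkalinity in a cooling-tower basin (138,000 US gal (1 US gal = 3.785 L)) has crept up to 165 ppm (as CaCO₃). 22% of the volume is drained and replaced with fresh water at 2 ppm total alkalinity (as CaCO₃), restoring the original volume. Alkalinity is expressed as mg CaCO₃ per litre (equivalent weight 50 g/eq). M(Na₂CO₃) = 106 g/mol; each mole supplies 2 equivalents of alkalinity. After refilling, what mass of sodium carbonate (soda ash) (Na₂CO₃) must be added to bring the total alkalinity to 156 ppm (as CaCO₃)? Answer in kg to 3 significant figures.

Volume: 138,000 US gal × 3.785 L/gal = 522,330 L.
After draining 22% and refilling: 165 × 0.78 + 2 × 0.22 = 129.14 ppm.
Deficit to target: 156 − 129.14 = 26.86 mg/L.
As CaCO₃: 26.86 mg/L × 522,330 L = 14,030 g; ÷ 50 g/eq ÷ 2 = 140.3 mol Na₂CO₃.
Mass: 140.3 × 106 = 14,870 g.

14.9 kg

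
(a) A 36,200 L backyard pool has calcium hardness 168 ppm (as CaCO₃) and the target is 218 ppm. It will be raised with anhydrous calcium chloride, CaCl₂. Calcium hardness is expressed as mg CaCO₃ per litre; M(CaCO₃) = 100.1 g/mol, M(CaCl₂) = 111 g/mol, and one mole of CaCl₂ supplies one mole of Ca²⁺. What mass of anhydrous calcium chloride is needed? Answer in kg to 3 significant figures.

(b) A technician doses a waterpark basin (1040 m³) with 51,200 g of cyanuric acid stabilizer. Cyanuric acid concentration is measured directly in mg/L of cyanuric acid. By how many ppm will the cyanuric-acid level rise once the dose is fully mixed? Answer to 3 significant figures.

(a) 2.01 kg; (b) 49.2 ppm

(a) Hardness to add: (218 − 168) = 50 mg/L as CaCO₃ × 36,200 L = 1810 g as CaCO₃.
(a) Moles of Ca²⁺ (1 mol Ca²⁺ ≡ 1 mol CaCO₃): 1810 / 100.1 g/mol = 18.08 mol.
(a) Mass of CaCl₂: 18.08 × 111 = 2007 g.

(b) Volume: 1040 m³ = 1,040,000 L.
(b) Rise: 51,200 g / 1,040,000 L × 1000 = 49.23 mg/L.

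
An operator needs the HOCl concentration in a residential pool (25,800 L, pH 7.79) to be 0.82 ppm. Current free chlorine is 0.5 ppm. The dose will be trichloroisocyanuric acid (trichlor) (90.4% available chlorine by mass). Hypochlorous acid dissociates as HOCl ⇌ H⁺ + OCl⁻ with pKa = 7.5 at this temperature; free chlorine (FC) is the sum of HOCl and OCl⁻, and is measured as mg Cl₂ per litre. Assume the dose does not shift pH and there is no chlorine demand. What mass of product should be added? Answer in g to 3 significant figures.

54.8 g

[OCl⁻]/[HOCl] = 10^(pH − pKa) = 10^(7.79 − 7.5) = 1.95; fraction as HOCl = 1/(1 + 1.95) = 0.339.
Free chlorine required for 0.82 ppm HOCl: 0.82 / 0.339 = 2.419 ppm.
FC to add: 2.419 − 0.5 = 1.919 mg/L as Cl₂.
Cl₂ equivalent: 1.919 mg/L × 25,800 L = 49.51 g.
Product at 90.4% available Cl: 49.51 / 0.904 = 54.76 g.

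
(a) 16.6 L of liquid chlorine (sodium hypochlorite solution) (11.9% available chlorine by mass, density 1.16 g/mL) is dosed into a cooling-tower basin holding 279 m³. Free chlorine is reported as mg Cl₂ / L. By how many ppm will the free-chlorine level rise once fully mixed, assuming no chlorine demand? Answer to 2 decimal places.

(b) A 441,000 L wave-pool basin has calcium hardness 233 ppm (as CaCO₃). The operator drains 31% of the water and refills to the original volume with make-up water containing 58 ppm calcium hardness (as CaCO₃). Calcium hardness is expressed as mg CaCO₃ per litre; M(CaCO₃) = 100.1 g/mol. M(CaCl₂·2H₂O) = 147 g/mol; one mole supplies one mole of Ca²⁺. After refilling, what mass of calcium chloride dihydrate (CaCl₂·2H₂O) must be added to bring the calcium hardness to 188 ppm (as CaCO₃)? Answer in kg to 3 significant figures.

(a) 8.21 ppm; (b) 5.99 kg

(a) Volume: 279 m³ = 279,000 L.
(a) Mass of solution: 16.6 L × 1000 mL/L × 1.16 g/mL = 19,260 g.
(a) Available chlorine delivered: 19,260 g × 0.119 = 2291 g as Cl₂.
(a) Concentration rise: 2291 g / 279,000 L = 8.213 mg/L = 8.21 ppm.

(b) After draining 31% and refilling: 233 × 0.69 + 58 × 0.31 = 178.75 ppm.
(b) Deficit to target: 188 − 178.75 = 9.25 mg/L.
(b) As CaCO₃: 9.25 mg/L × 441,000 L = 4079 g; ÷ 100.1 = 40.75 mol Ca²⁺.
(b) Mass: 40.75 × 147 = 5991 g.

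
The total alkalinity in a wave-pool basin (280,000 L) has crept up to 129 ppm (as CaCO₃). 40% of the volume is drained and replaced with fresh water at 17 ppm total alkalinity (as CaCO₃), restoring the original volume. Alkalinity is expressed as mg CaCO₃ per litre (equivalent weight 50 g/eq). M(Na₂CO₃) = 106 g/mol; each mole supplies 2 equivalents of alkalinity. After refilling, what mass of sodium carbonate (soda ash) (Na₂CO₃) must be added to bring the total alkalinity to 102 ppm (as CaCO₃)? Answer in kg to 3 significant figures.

5.28 kg

After draining 40% and refilling: 129 × 0.60 + 17 × 0.40 = 84.2 ppm.
Deficit to target: 102 − 84.2 = 17.8 mg/L.
As CaCO₃: 17.8 mg/L × 280,000 L = 4984 g; ÷ 50 g/eq ÷ 2 = 49.84 mol Na₂CO₃.
Mass: 49.84 × 106 = 5283 g.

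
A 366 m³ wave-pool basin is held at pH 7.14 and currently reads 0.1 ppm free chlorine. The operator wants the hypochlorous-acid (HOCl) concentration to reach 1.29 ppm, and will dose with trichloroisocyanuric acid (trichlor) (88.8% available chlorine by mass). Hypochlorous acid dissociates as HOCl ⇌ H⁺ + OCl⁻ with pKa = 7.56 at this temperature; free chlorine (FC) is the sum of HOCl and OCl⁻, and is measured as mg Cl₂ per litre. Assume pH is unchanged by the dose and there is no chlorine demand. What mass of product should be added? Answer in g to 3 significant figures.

693 g

Volume: 366 m³ = 366,000 L.
[OCl⁻]/[HOCl] = 10^(pH − pKa) = 10^(7.14 − 7.56) = 0.3802; fraction as HOCl = 1/(1 + 0.3802) = 0.7245.
Free chlorine required for 1.29 ppm HOCl: 1.29 / 0.7245 = 1.78 ppm.
FC to add: 1.78 − 0.1 = 1.68 mg/L as Cl₂.
Cl₂ equivalent: 1.68 mg/L × 366,000 L = 615 g.
Product at 88.8% available Cl: 615 / 0.888 = 692.6 g.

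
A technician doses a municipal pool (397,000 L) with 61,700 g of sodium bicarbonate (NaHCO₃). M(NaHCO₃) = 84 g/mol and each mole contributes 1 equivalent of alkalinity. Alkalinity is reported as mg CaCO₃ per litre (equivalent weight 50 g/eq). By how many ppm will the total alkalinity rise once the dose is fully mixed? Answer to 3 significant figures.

92.5 ppm

Moles of NaHCO₃: 61,700 g ÷ 84 g/mol = 734.5 mol → 734.5 eq of alkalinity.
As CaCO₃: 734.5 eq × 50 g/eq = 36,730 g.
Rise: 36,730 g / 397,000 L × 1000 = 92.51 mg/L.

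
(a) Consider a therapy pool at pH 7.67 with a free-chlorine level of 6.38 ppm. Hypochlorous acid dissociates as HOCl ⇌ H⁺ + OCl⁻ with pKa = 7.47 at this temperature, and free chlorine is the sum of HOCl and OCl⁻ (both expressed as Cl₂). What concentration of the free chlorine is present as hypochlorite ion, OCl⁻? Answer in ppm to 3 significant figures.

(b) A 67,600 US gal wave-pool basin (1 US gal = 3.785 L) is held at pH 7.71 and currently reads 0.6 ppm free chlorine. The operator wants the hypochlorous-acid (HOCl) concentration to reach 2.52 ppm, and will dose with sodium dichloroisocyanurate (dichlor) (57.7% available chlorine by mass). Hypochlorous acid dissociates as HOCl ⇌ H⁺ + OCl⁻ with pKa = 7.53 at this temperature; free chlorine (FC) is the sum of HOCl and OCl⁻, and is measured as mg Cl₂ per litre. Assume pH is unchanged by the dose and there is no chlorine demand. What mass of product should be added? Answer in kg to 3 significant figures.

(a) [OCl⁻]/[HOCl] = 10^(pH − pKa) = 10^(7.67 − 7.47) = 10^0.20 = 1.585.
(a) Fraction as HOCl = 1 / (1 + 1.585) = 0.3869.
(a) OCl⁻ = (1 − 0.3869) × 6.38 ppm = 3.912 ppm.

(b) Volume: 67,600 US gal × 3.785 L/gal = 255,866 L.
(b) [OCl⁻]/[HOCl] = 10^(pH − pKa) = 10^(7.71 − 7.53) = 1.514; fraction as HOCl = 1/(1 + 1.514) = 0.3978.
(b) Free chlorine required for 2.52 ppm HOCl: 2.52 / 0.3978 = 6.334 ppm.
(b) FC to add: 6.334 − 0.6 = 5.734 mg/L as Cl₂.
(b) Cl₂ equivalent: 5.734 mg/L × 255,866 L = 1467 g.
(b) Product at 57.7% available Cl: 1467 / 0.577 = 2543 g.

(a) 3.91 ppm; (b) 2.54 kg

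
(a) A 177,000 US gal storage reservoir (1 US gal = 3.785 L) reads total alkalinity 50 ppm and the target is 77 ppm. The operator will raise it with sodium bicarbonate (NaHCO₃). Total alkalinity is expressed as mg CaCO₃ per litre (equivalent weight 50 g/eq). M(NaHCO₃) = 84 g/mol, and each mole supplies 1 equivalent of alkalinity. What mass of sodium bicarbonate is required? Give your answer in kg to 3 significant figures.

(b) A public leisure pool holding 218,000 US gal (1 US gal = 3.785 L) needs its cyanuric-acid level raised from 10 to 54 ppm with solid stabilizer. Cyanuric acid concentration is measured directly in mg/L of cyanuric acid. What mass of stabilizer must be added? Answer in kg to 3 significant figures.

(a) 30.4 kg; (b) 36.3 kg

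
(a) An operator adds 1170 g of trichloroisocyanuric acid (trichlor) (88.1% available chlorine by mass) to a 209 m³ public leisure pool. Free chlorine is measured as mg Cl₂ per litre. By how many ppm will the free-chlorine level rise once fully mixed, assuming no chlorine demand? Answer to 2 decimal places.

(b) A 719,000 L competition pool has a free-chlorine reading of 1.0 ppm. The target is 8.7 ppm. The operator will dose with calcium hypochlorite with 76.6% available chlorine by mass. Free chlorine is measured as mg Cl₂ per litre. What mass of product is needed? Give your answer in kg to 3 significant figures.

(a) Volume: 209 m³ = 209,000 L.
(a) Available chlorine delivered: 1170 g × 0.881 = 1031 g as Cl₂.
(a) Concentration rise: 1031 g / 209,000 L = 4.932 mg/L = 4.93 ppm.

(b) Chlorine deficit: 8.7 − 1.0 = 7.7 ppm = 7.7 mg/L as Cl₂.
(b) Cl₂ equivalent needed: 7.7 mg/L × 719,000 L = 5,536,000 mg = 5536 g.
(b) Product at 76.6% available chlorine: 5536 / 0.766 = 7228 g.

(a) 4.93 ppm; (b) 7.23 kg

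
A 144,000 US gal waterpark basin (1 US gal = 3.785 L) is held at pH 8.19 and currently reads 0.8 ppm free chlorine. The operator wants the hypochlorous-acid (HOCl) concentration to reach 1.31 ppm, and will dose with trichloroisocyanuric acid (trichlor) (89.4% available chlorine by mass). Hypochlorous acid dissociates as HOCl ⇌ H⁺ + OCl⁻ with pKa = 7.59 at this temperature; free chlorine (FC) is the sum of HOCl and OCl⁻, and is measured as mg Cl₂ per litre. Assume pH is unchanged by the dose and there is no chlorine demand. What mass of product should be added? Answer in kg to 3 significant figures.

3.49 kg

Volume: 144,000 US gal × 3.785 L/gal = 545,040 L.
[OCl⁻]/[HOCl] = 10^(pH − pKa) = 10^(8.19 − 7.59) = 3.981; fraction as HOCl = 1/(1 + 3.981) = 0.2008.
Free chlorine required for 1.31 ppm HOCl: 1.31 / 0.2008 = 6.525 ppm.
FC to add: 6.525 − 0.8 = 5.725 mg/L as Cl₂.
Cl₂ equivalent: 5.725 mg/L × 545,040 L = 3120 g.
Product at 89.4% available Cl: 3120 / 0.894 = 3490 g.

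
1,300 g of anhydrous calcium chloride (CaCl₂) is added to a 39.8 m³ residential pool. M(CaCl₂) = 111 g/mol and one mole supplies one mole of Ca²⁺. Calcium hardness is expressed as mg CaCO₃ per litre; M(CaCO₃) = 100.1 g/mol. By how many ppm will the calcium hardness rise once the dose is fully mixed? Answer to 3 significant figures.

Volume: 39.8 m³ = 39,800 L.
Moles of Ca²⁺: 1,300 g ÷ 111 g/mol = 11.71 mol.
As CaCO₃: 11.71 mol × 100.1 g/mol = 1172 g.
Rise: 1172 g / 39,800 L × 1000 = 29.46 mg/L.

29.5 ppm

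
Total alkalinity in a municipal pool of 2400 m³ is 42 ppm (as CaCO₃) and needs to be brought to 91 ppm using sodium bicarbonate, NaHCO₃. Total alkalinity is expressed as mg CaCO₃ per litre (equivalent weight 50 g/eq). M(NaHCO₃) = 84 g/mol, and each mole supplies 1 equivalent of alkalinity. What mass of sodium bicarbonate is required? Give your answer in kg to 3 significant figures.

198 kg

Volume: 2400 m³ = 2,400,000 L.
Alkalinity to add: (91 − 42) = 49 mg/L as CaCO₃ × 2,400,000 L = 117,600 g as CaCO₃.
Equivalents: 117,600 g ÷ 50 g/eq = 2352 eq.
NaHCO₃ supplies 1 eq per mole → 2352 mol.
Mass: 2352 mol × 84 g/mol = 197,600 g.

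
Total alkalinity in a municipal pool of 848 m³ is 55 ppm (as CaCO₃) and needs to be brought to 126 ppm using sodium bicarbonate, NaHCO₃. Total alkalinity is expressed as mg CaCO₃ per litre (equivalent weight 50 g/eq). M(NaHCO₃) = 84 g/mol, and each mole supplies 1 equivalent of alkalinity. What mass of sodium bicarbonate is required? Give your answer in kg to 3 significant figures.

Volume: 848 m³ = 848,000 L.
Alkalinity to add: (126 − 55) = 71 mg/L as CaCO₃ × 848,000 L = 60,210 g as CaCO₃.
Equivalents: 60,210 g ÷ 50 g/eq = 1204 eq.
NaHCO₃ supplies 1 eq per mole → 1204 mol.
Mass: 1204 mol × 84 g/mol = 101,100 g.

101 kg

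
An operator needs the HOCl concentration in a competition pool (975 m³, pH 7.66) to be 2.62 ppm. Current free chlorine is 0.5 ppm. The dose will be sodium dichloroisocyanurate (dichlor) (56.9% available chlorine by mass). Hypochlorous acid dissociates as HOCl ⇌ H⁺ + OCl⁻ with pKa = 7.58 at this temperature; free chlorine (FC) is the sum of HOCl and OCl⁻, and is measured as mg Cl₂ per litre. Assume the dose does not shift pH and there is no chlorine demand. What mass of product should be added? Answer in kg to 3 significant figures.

Volume: 975 m³ = 975,000 L.
[OCl⁻]/[HOCl] = 10^(pH − pKa) = 10^(7.66 − 7.58) = 1.202; fraction as HOCl = 1/(1 + 1.202) = 0.4541.
Free chlorine required for 2.62 ppm HOCl: 2.62 / 0.4541 = 5.77 ppm.
FC to add: 5.77 − 0.5 = 5.27 mg/L as Cl₂.
Cl₂ equivalent: 5.27 mg/L × 975,000 L = 5138 g.
Product at 56.9% available Cl: 5138 / 0.569 = 9030 g.

9.03 kg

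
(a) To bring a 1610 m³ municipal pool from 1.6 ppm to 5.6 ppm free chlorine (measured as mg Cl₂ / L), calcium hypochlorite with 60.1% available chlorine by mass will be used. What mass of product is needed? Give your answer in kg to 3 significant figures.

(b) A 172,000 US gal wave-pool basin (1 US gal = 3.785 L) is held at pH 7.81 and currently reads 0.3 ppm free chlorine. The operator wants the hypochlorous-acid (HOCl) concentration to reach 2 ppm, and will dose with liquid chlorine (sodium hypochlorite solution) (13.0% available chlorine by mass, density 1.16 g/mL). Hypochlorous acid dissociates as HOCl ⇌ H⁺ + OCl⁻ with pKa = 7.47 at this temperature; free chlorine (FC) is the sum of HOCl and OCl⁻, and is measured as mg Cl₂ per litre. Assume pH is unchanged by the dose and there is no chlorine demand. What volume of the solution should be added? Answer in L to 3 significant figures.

(a) 10.7 kg; (b) 26.2 L

(a) Volume: 1610 m³ = 1,610,000 L.
(a) Chlorine deficit: 5.6 − 1.6 = 4 ppm = 4 mg/L as Cl₂.
(a) Cl₂ equivalent needed: 4 mg/L × 1,610,000 L = 6,440,000 mg = 6440 g.
(a) Product at 60.1% available chlorine: 6440 / 0.601 = 10,720 g.

(b) Volume: 172,000 US gal × 3.785 L/gal = 651,020 L.
(b) [OCl⁻]/[HOCl] = 10^(pH − pKa) = 10^(7.81 − 7.47) = 2.188; fraction as HOCl = 1/(1 + 2.188) = 0.3137.
(b) Free chlorine required for 2 ppm HOCl: 2 / 0.3137 = 6.376 ppm.
(b) FC to add: 6.376 − 0.3 = 6.076 mg/L as Cl₂.
(b) Cl₂ equivalent: 6.076 mg/L × 651,020 L = 3955 g.
(b) Product at 13.0% available Cl: 3955 / 0.13 = 30,430 g.
(b) Volume: 30,430 g ÷ 1.16 g/mL = 26,230 mL.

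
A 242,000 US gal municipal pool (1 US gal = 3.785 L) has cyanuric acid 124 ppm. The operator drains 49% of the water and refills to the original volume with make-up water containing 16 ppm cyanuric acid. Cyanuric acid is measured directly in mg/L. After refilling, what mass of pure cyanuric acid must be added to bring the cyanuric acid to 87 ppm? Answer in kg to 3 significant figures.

Volume: 242,000 US gal × 3.785 L/gal = 915,970 L.
After draining 49% and refilling: 124 × 0.51 + 16 × 0.49 = 71.08 ppm.
Deficit to target: 87 − 71.08 = 15.92 mg/L.
Mass: 15.92 mg/L × 915,970 L = 14,580 g cyanuric acid.

14.6 kg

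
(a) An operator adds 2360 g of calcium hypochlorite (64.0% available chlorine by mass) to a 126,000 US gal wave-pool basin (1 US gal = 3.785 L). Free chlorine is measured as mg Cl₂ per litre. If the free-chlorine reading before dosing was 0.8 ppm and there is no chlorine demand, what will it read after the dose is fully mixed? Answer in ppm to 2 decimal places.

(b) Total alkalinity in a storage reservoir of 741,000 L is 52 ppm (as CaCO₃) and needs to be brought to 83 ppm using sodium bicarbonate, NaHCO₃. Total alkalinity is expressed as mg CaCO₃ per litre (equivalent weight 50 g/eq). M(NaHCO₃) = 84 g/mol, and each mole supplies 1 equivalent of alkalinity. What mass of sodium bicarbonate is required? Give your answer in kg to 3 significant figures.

(a) 3.97 ppm; (b) 38.6 kg

(a) Volume: 126,000 US gal × 3.785 L/gal = 476,910 L.
(a) Available chlorine delivered: 2360 g × 0.64 = 1510 g as Cl₂.
(a) Concentration rise: 1510 g / 476,910 L = 3.167 mg/L = 3.17 ppm.
(a) Final FC: 0.8 + 3.17 = 3.97 ppm.

(b) Alkalinity to add: (83 − 52) = 31 mg/L as CaCO₃ × 741,000 L = 22,970 g as CaCO₃.
(b) Equivalents: 22,970 g ÷ 50 g/eq = 459.4 eq.
(b) NaHCO₃ supplies 1 eq per mole → 459.4 mol.
(b) Mass: 459.4 mol × 84 g/mol = 38,590 g.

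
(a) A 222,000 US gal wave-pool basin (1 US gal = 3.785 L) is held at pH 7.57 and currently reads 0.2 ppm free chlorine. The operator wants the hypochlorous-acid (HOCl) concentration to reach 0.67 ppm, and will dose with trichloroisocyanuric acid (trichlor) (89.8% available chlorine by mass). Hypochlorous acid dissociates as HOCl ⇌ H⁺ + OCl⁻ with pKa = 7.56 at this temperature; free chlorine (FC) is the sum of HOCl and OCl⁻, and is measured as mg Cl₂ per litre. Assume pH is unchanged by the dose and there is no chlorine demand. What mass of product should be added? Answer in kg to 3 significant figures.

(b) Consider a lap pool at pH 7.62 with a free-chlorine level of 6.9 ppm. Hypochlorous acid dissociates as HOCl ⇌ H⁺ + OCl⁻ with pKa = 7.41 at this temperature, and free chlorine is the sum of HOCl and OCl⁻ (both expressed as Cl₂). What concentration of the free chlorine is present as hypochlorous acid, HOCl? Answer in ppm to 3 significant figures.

(a) 1.08 kg; (b) 2.63 ppm

(a) Volume: 222,000 US gal × 3.785 L/gal = 840,270 L.
(a) [OCl⁻]/[HOCl] = 10^(pH − pKa) = 10^(7.57 − 7.56) = 1.023; fraction as HOCl = 1/(1 + 1.023) = 0.4942.
(a) Free chlorine required for 0.67 ppm HOCl: 0.67 / 0.4942 = 1.356 ppm.
(a) FC to add: 1.356 − 0.2 = 1.156 mg/L as Cl₂.
(a) Cl₂ equivalent: 1.156 mg/L × 840,270 L = 971 g.
(a) Product at 89.8% available Cl: 971 / 0.898 = 1081 g.

(b) [OCl⁻]/[HOCl] = 10^(pH − pKa) = 10^(7.62 − 7.41) = 10^0.21 = 1.622.
(b) Fraction as HOCl = 1 / (1 + 1.622) = 0.3814.
(b) HOCl = 0.3814 × 6.9 ppm = 2.632 ppm.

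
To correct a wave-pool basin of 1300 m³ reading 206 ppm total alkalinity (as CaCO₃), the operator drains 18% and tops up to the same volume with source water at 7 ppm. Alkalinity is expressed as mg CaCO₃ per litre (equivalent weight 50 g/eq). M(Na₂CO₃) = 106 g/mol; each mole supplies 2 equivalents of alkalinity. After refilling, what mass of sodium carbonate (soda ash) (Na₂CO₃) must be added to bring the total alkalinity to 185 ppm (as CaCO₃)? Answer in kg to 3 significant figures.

20.4 kg

Volume: 1300 m³ = 1,300,000 L.
After draining 18% and refilling: 206 × 0.82 + 7 × 0.18 = 170.18 ppm.
Deficit to target: 185 − 170.18 = 14.82 mg/L.
As CaCO₃: 14.82 mg/L × 1,300,000 L = 19,270 g; ÷ 50 g/eq ÷ 2 = 192.7 mol Na₂CO₃.
Mass: 192.7 × 106 = 20,420 g.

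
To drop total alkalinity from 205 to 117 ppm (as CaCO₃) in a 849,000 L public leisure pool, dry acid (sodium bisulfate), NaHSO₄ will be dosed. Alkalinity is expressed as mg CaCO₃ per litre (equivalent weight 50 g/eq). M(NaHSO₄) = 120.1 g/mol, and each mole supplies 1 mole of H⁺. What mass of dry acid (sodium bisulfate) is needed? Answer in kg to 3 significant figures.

Alkalinity to neutralize: (205 − 117) = 88 mg/L as CaCO₃ × 849,000 L = 74,710 g as CaCO₃.
Equivalents of H⁺ required: 74,710 ÷ 50 g/eq = 1494 eq = 1494 mol NaHSO₄.
Mass of NaHSO₄: 1494 × 120.1 = 179,500 g.

179 kg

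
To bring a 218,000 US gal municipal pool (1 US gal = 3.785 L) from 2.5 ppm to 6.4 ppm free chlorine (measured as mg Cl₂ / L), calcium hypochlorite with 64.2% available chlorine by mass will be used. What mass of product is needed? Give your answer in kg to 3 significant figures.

Volume: 218,000 US gal × 3.785 L/gal = 825,130 L.
Chlorine deficit: 6.4 − 2.5 = 3.9 ppm = 3.9 mg/L as Cl₂.
Cl₂ equivalent needed: 3.9 mg/L × 825,130 L = 3,218,000 mg = 3218 g.
Product at 64.2% available chlorine: 3218 / 0.642 = 5012 g.

5.01 kg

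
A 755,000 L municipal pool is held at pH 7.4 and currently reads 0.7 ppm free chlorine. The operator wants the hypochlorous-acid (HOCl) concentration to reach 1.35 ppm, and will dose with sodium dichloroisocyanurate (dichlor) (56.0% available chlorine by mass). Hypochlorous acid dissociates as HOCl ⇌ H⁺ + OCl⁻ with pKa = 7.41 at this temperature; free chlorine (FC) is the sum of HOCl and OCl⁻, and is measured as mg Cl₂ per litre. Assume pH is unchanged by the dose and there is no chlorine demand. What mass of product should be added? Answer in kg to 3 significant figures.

[OCl⁻]/[HOCl] = 10^(pH − pKa) = 10^(7.4 − 7.41) = 0.9772; fraction as HOCl = 1/(1 + 0.9772) = 0.5058.
Free chlorine required for 1.35 ppm HOCl: 1.35 / 0.5058 = 2.669 ppm.
FC to add: 2.669 − 0.7 = 1.969 mg/L as Cl₂.
Cl₂ equivalent: 1.969 mg/L × 755,000 L = 1487 g.
Product at 56.0% available Cl: 1487 / 0.56 = 2655 g.

2.65 kg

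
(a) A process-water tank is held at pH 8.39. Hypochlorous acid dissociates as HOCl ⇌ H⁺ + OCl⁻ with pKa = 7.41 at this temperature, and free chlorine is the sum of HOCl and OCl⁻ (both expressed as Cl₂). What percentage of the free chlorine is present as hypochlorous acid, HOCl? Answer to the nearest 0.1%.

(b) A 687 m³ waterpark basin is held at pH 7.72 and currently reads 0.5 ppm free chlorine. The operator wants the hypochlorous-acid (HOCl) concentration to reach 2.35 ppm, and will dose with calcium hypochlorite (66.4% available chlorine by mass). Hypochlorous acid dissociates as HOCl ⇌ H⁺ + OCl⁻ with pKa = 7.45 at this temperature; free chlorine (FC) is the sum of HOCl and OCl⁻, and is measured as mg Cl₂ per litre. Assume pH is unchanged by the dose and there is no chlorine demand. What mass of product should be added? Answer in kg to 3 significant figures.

(a) [OCl⁻]/[HOCl] = 10^(pH − pKa) = 10^(8.39 − 7.41) = 10^0.98 = 9.55.
(a) Fraction as HOCl = 1 / (1 + 9.55) = 0.09479.

(b) Volume: 687 m³ = 687,000 L.
(b) [OCl⁻]/[HOCl] = 10^(pH − pKa) = 10^(7.72 − 7.45) = 1.862; fraction as HOCl = 1/(1 + 1.862) = 0.3494.
(b) Free chlorine required for 2.35 ppm HOCl: 2.35 / 0.3494 = 6.726 ppm.
(b) FC to add: 6.726 − 0.5 = 6.226 mg/L as Cl₂.
(b) Cl₂ equivalent: 6.226 mg/L × 687,000 L = 4277 g.
(b) Product at 66.4% available Cl: 4277 / 0.664 = 6442 g.

(a) 9.5%; (b) 6.44 kg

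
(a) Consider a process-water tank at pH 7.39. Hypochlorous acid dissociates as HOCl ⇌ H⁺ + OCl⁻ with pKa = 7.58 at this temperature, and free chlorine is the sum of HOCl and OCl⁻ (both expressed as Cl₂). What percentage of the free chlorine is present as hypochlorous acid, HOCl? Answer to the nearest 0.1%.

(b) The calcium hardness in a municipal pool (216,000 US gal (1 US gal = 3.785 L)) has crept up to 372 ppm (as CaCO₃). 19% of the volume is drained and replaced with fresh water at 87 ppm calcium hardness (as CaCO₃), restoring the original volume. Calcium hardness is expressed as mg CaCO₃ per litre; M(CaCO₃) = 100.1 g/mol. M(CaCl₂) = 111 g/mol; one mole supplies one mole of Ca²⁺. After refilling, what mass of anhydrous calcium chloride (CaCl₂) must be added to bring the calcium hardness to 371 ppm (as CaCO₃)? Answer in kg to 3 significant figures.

(a) 60.8%; (b) 48.2 kg

(a) [OCl⁻]/[HOCl] = 10^(pH − pKa) = 10^(7.39 − 7.58) = 10^-0.19 = 0.6457.
(a) Fraction as HOCl = 1 / (1 + 0.6457) = 0.6077.

(b) Volume: 216,000 US gal × 3.785 L/gal = 817,560 L.
(b) After draining 19% and refilling: 372 × 0.81 + 87 × 0.19 = 317.85 ppm.
(b) Deficit to target: 371 − 317.85 = 53.15 mg/L.
(b) As CaCO₃: 53.15 mg/L × 817,560 L = 43,450 g; ÷ 100.1 = 434.1 mol Ca²⁺.
(b) Mass: 434.1 × 111 = 48,180 g.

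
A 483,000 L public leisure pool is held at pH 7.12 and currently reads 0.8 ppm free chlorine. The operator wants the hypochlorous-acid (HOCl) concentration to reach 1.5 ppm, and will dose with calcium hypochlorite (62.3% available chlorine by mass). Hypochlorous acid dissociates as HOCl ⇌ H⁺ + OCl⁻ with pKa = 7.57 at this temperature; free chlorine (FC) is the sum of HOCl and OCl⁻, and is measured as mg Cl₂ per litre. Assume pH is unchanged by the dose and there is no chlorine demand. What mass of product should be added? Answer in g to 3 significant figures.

[OCl⁻]/[HOCl] = 10^(pH − pKa) = 10^(7.12 − 7.57) = 0.3548; fraction as HOCl = 1/(1 + 0.3548) = 0.7381.
Free chlorine required for 1.5 ppm HOCl: 1.5 / 0.7381 = 2.032 ppm.
FC to add: 2.032 − 0.8 = 1.232 mg/L as Cl₂.
Cl₂ equivalent: 1.232 mg/L × 483,000 L = 595.2 g.
Product at 62.3% available Cl: 595.2 / 0.623 = 955.3 g.

955 g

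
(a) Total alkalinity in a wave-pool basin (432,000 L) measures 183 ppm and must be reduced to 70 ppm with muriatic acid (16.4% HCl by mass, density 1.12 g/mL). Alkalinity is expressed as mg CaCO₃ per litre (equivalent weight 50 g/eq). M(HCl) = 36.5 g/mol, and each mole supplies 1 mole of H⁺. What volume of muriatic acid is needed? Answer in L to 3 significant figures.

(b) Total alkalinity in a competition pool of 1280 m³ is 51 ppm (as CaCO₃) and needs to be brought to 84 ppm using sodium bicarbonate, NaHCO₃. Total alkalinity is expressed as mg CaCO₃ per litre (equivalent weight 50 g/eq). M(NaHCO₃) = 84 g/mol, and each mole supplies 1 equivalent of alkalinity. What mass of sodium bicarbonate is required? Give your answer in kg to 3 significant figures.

(a) Alkalinity to neutralize: (183 − 70) = 113 mg/L as CaCO₃ × 432,000 L = 48,820 g as CaCO₃.
(a) Equivalents of H⁺ required: 48,820 ÷ 50 g/eq = 976.3 eq = 976.3 mol HCl.
(a) Mass of HCl: 976.3 × 36.5 = 35,640 g.
(a) Mass of 16.4% solution: 35,640 / 0.164 = 217,300 g.
(a) Volume: 217,300 g ÷ 1.12 g/mL = 194,000 mL.

(b) Volume: 1280 m³ = 1,280,000 L.
(b) Alkalinity to add: (84 − 51) = 33 mg/L as CaCO₃ × 1,280,000 L = 42,240 g as CaCO₃.
(b) Equivalents: 42,240 g ÷ 50 g/eq = 844.8 eq.
(b) NaHCO₃ supplies 1 eq per mole → 844.8 mol.
(b) Mass: 844.8 mol × 84 g/mol = 70,960 g.

(a) 194 L; (b) 71.0 kg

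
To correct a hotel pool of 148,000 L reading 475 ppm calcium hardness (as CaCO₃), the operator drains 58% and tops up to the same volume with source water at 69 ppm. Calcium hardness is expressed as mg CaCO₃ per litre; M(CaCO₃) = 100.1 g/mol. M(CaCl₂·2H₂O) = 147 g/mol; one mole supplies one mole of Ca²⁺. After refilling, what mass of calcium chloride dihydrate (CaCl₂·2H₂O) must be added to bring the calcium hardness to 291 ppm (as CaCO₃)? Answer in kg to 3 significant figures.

After draining 58% and refilling: 475 × 0.42 + 69 × 0.58 = 239.52 ppm.
Deficit to target: 291 − 239.52 = 51.48 mg/L.
As CaCO₃: 51.48 mg/L × 148,000 L = 7619 g; ÷ 100.1 = 76.11 mol Ca²⁺.
Mass: 76.11 × 147 = 11,190 g.

11.2 kg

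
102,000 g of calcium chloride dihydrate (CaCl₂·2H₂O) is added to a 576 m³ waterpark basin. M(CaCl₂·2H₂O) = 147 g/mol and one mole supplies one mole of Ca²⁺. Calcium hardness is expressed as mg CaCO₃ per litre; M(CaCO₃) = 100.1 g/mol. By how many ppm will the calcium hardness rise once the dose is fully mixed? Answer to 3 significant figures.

121 ppm

Volume: 576 m³ = 576,000 L.
Moles of Ca²⁺: 102,000 g ÷ 147 g/mol = 693.9 mol.
As CaCO₃: 693.9 mol × 100.1 g/mol = 69,460 g.
Rise: 69,460 g / 576,000 L × 1000 = 120.6 mg/L.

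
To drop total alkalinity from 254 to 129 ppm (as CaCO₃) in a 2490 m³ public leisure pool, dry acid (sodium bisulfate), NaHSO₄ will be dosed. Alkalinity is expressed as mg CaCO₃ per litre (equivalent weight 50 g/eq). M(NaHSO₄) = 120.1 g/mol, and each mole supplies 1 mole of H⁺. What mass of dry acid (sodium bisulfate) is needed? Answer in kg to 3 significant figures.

Volume: 2490 m³ = 2,490,000 L.
Alkalinity to neutralize: (254 − 129) = 125 mg/L as CaCO₃ × 2,490,000 L = 311,200 g as CaCO₃.
Equivalents of H⁺ required: 311,200 ÷ 50 g/eq = 6225 eq = 6225 mol NaHSO₄.
Mass of NaHSO₄: 6225 × 120.1 = 747,600 g.

748 kg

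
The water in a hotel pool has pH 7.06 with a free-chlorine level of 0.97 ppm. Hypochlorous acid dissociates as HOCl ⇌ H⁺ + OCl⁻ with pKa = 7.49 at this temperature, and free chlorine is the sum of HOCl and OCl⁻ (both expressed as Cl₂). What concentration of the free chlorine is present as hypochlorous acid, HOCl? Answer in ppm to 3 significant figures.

0.707 ppm

[OCl⁻]/[HOCl] = 10^(pH − pKa) = 10^(7.06 − 7.49) = 10^-0.43 = 0.3715.
Fraction as HOCl = 1 / (1 + 0.3715) = 0.7291.
HOCl = 0.7291 × 0.97 ppm = 0.7072 ppm.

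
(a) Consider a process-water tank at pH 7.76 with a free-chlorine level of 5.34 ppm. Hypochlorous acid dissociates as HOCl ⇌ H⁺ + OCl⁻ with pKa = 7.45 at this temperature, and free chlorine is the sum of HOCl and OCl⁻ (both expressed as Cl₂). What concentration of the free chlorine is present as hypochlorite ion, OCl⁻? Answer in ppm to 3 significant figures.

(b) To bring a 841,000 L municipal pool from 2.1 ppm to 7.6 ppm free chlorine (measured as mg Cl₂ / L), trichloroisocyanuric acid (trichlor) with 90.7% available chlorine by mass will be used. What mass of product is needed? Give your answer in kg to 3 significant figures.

(a) 3.58 ppm; (b) 5.10 kg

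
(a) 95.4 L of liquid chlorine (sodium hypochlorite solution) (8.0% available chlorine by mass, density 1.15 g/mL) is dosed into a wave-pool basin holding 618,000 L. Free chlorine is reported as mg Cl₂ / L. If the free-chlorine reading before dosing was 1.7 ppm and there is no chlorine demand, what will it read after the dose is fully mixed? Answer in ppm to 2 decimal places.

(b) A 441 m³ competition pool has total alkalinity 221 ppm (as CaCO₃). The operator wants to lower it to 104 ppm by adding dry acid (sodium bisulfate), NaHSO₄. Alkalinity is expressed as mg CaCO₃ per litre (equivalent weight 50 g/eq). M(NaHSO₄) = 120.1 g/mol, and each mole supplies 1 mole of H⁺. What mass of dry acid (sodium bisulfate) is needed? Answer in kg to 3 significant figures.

(a) 15.90 ppm; (b) 124 kg

(a) Mass of solution: 95.4 L × 1000 mL/L × 1.15 g/mL = 109,700 g.
(a) Available chlorine delivered: 109,700 g × 0.08 = 8777 g as Cl₂.
(a) Concentration rise: 8777 g / 618,000 L = 14.2 mg/L = 14.20 ppm.
(a) Final FC: 1.7 + 14.20 = 15.90 ppm.

(b) Volume: 441 m³ = 441,000 L.
(b) Alkalinity to neutralize: (221 − 104) = 117 mg/L as CaCO₃ × 441,000 L = 51,600 g as CaCO₃.
(b) Equivalents of H⁺ required: 51,600 ÷ 50 g/eq = 1032 eq = 1032 mol NaHSO₄.
(b) Mass of NaHSO₄: 1032 × 120.1 = 123,900 g.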